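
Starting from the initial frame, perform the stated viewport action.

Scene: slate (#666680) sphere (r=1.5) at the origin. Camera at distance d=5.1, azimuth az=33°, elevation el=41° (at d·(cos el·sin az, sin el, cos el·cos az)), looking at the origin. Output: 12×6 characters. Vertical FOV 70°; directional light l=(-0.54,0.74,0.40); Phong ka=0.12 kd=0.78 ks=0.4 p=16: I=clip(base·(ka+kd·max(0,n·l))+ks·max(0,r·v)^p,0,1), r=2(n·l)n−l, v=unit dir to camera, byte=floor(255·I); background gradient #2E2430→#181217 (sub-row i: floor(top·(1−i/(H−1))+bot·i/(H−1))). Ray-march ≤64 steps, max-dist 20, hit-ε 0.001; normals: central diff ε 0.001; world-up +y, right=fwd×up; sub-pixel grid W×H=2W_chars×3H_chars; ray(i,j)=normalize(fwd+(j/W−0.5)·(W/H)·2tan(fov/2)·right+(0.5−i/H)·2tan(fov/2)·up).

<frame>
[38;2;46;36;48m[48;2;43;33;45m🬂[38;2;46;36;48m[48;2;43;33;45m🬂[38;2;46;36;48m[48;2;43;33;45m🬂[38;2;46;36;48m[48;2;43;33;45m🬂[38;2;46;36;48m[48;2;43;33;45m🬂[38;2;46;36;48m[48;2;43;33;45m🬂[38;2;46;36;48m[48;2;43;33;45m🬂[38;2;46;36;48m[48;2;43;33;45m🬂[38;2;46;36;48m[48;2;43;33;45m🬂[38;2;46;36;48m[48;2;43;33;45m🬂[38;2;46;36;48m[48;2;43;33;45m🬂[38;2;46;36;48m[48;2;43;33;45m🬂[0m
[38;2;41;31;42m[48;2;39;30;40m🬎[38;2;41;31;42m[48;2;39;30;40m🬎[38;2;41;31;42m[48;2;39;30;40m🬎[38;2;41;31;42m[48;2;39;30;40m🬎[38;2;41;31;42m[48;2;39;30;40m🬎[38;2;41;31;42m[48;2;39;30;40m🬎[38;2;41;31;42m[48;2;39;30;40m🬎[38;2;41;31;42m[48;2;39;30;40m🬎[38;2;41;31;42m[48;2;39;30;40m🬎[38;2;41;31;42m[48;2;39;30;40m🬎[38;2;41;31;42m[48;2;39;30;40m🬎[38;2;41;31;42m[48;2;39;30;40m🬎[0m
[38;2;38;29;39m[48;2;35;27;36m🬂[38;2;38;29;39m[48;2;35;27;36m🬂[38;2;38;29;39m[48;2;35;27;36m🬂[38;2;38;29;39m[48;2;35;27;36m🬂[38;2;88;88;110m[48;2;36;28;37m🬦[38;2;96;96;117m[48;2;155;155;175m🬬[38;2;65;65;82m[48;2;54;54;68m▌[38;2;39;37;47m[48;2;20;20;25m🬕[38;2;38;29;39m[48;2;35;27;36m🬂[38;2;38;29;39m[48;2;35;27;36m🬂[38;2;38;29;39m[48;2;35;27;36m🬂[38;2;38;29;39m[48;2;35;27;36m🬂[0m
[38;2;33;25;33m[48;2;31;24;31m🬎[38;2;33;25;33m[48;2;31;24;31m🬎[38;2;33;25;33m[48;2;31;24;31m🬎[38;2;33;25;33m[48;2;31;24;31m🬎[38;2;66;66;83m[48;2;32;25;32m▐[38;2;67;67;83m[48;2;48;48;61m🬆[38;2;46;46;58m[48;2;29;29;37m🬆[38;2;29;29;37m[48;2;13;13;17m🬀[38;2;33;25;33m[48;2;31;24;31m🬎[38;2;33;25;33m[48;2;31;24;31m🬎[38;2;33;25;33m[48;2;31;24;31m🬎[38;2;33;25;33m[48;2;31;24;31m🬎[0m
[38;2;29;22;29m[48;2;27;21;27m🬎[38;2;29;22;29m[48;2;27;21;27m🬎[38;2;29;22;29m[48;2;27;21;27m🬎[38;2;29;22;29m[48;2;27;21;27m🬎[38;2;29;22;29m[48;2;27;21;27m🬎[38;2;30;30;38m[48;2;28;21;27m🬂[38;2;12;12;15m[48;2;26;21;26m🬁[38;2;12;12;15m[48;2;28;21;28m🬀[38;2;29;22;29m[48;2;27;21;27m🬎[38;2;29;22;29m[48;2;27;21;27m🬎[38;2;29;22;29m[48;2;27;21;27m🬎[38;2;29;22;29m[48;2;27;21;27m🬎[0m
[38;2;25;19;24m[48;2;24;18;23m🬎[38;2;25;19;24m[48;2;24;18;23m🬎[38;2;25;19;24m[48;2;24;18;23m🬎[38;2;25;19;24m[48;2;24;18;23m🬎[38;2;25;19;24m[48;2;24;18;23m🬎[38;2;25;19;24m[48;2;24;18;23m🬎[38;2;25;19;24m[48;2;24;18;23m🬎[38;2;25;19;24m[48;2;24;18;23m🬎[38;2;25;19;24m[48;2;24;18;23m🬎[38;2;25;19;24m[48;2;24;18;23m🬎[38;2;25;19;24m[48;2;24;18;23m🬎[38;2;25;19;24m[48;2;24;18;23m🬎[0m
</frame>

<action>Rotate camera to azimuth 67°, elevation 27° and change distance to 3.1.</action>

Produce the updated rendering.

<frame>
[38;2;46;36;48m[48;2;43;33;45m🬂[38;2;46;36;48m[48;2;43;33;45m🬂[38;2;46;36;48m[48;2;43;33;45m🬂[38;2;46;36;48m[48;2;43;33;45m🬂[38;2;46;36;48m[48;2;43;33;45m🬂[38;2;44;34;46m[48;2;72;72;90m🬝[38;2;45;35;47m[48;2;63;63;78m🬎[38;2;46;36;48m[48;2;43;33;45m🬂[38;2;46;36;48m[48;2;43;33;45m🬂[38;2;46;36;48m[48;2;43;33;45m🬂[38;2;46;36;48m[48;2;43;33;45m🬂[38;2;46;36;48m[48;2;43;33;45m🬂[0m
[38;2;41;31;42m[48;2;39;30;40m🬎[38;2;41;31;42m[48;2;39;30;40m🬎[38;2;41;31;42m[48;2;39;30;40m🬎[38;2;40;31;42m[48;2;81;81;99m🬕[38;2;60;55;69m[48;2;127;127;142m🬂[38;2;99;99;114m[48;2;63;63;75m🬄[38;2;49;49;62m[48;2;36;36;46m🬆[38;2;40;40;50m[48;2;28;28;36m🬆[38;2;37;30;40m[48;2;20;20;26m🬆[38;2;41;31;42m[48;2;39;30;40m🬎[38;2;41;31;42m[48;2;39;30;40m🬎[38;2;41;31;42m[48;2;39;30;40m🬎[0m
[38;2;38;29;39m[48;2;35;27;36m🬂[38;2;38;29;39m[48;2;35;27;36m🬂[38;2;36;28;37m[48;2;58;58;74m🬝[38;2;72;72;87m[48;2;50;50;62m🬂[38;2;70;70;81m[48;2;38;38;47m🬂[38;2;36;36;46m[48;2;27;27;34m🬆[38;2;27;27;35m[48;2;19;19;24m🬆[38;2;21;21;26m[48;2;13;13;17m🬂[38;2;15;15;19m[48;2;12;12;15m🬀[38;2;12;12;15m[48;2;37;28;38m🬲[38;2;38;29;39m[48;2;35;27;36m🬂[38;2;38;29;39m[48;2;35;27;36m🬂[0m
[38;2;33;25;33m[48;2;31;24;31m🬎[38;2;33;25;33m[48;2;31;24;31m🬎[38;2;46;46;59m[48;2;32;24;32m🬉[38;2;37;37;46m[48;2;27;27;34m🬆[38;2;27;27;34m[48;2;18;18;23m🬆[38;2;20;20;25m[48;2;13;13;16m🬂[38;2;14;14;18m[48;2;12;12;15m🬀[38;2;12;12;15m[48;2;12;12;15m [38;2;12;12;15m[48;2;12;12;15m [38;2;12;12;15m[48;2;31;24;31m🬝[38;2;33;25;33m[48;2;31;24;31m🬎[38;2;33;25;33m[48;2;31;24;31m🬎[0m
[38;2;29;22;29m[48;2;27;21;27m🬎[38;2;29;22;29m[48;2;27;21;27m🬎[38;2;29;22;29m[48;2;27;21;27m🬎[38;2;26;21;27m[48;2;13;13;17m▌[38;2;13;13;17m[48;2;12;12;15m🬀[38;2;12;12;15m[48;2;12;12;15m [38;2;12;12;15m[48;2;12;12;15m [38;2;12;12;15m[48;2;12;12;15m [38;2;12;12;15m[48;2;12;12;15m [38;2;12;12;15m[48;2;28;21;28m🬀[38;2;29;22;29m[48;2;27;21;27m🬎[38;2;29;22;29m[48;2;27;21;27m🬎[0m
[38;2;25;19;24m[48;2;24;18;23m🬎[38;2;25;19;24m[48;2;24;18;23m🬎[38;2;25;19;24m[48;2;24;18;23m🬎[38;2;25;19;24m[48;2;24;18;23m🬎[38;2;24;18;23m[48;2;12;12;15m🬺[38;2;12;12;15m[48;2;24;18;23m🬊[38;2;12;12;15m[48;2;24;18;23m🬎[38;2;12;12;15m[48;2;24;18;23m🬂[38;2;25;19;24m[48;2;24;18;23m🬎[38;2;25;19;24m[48;2;24;18;23m🬎[38;2;25;19;24m[48;2;24;18;23m🬎[38;2;25;19;24m[48;2;24;18;23m🬎[0m
</frame>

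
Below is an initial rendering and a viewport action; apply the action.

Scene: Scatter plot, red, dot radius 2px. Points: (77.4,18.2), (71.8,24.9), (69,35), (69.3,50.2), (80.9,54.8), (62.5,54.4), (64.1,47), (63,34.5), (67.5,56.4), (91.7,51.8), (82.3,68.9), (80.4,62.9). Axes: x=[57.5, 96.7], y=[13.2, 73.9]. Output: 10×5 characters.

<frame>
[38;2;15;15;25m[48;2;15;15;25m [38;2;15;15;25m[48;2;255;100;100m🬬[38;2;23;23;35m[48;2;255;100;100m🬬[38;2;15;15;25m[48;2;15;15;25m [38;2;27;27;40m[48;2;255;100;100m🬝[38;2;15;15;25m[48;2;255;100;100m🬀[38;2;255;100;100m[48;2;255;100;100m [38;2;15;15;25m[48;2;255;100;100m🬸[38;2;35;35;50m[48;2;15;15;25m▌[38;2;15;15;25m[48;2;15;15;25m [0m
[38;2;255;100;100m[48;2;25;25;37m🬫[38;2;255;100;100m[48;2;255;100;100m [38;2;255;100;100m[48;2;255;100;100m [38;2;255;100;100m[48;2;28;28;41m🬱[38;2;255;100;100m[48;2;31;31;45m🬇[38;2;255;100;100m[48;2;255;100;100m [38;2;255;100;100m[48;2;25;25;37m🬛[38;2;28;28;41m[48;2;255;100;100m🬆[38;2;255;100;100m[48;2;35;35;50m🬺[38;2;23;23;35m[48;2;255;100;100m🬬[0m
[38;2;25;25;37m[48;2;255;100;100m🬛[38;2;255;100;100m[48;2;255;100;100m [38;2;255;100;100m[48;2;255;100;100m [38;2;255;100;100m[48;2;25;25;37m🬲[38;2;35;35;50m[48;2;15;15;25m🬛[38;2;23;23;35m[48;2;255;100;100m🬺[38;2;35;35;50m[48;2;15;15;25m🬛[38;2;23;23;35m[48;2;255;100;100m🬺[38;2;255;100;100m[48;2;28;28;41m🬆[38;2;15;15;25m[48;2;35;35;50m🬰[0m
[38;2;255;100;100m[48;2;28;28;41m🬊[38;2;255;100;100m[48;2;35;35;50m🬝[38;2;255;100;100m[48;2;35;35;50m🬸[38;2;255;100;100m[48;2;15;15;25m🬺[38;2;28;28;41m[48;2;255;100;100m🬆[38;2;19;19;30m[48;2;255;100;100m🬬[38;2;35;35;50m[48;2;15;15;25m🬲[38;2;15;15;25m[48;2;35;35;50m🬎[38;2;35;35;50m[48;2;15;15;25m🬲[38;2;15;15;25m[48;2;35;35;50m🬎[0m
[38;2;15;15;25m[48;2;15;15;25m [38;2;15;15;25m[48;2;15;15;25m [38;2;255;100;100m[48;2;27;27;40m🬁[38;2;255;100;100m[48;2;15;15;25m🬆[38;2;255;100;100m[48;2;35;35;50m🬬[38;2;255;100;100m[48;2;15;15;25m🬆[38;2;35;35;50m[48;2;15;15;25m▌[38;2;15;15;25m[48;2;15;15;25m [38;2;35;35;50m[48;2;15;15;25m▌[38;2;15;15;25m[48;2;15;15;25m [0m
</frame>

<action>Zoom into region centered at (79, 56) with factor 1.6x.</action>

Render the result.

<frame>
[38;2;15;15;25m[48;2;15;15;25m [38;2;15;15;25m[48;2;15;15;25m [38;2;35;35;50m[48;2;15;15;25m▌[38;2;15;15;25m[48;2;15;15;25m [38;2;35;35;50m[48;2;15;15;25m▌[38;2;15;15;25m[48;2;255;100;100m🬆[38;2;255;100;100m[48;2;15;15;25m🬺[38;2;15;15;25m[48;2;255;100;100m🬬[38;2;35;35;50m[48;2;15;15;25m▌[38;2;15;15;25m[48;2;15;15;25m [0m
[38;2;255;100;100m[48;2;28;28;41m🬱[38;2;35;35;50m[48;2;15;15;25m🬂[38;2;35;35;50m[48;2;15;15;25m🬕[38;2;35;35;50m[48;2;15;15;25m🬂[38;2;35;35;50m[48;2;255;100;100m🬐[38;2;255;100;100m[48;2;255;100;100m [38;2;255;100;100m[48;2;21;21;33m🬆[38;2;35;35;50m[48;2;15;15;25m🬂[38;2;35;35;50m[48;2;15;15;25m🬕[38;2;35;35;50m[48;2;15;15;25m🬂[0m
[38;2;255;100;100m[48;2;255;100;100m [38;2;255;100;100m[48;2;25;25;37m🬐[38;2;35;35;50m[48;2;15;15;25m🬛[38;2;15;15;25m[48;2;35;35;50m🬰[38;2;35;35;50m[48;2;255;100;100m🬐[38;2;255;100;100m[48;2;255;100;100m [38;2;27;27;40m[48;2;255;100;100m🬸[38;2;15;15;25m[48;2;35;35;50m🬰[38;2;31;31;45m[48;2;255;100;100m🬝[38;2;15;15;25m[48;2;255;100;100m🬀[0m
[38;2;255;100;100m[48;2;35;35;50m🬬[38;2;255;100;100m[48;2;28;28;41m🬆[38;2;35;35;50m[48;2;15;15;25m🬲[38;2;15;15;25m[48;2;35;35;50m🬎[38;2;35;35;50m[48;2;15;15;25m🬲[38;2;255;100;100m[48;2;23;23;35m🬀[38;2;35;35;50m[48;2;15;15;25m🬲[38;2;15;15;25m[48;2;35;35;50m🬎[38;2;35;35;50m[48;2;15;15;25m🬲[38;2;255;100;100m[48;2;28;28;41m🬊[0m
[38;2;15;15;25m[48;2;255;100;100m🬀[38;2;15;15;25m[48;2;255;100;100m🬊[38;2;35;35;50m[48;2;15;15;25m▌[38;2;15;15;25m[48;2;15;15;25m [38;2;35;35;50m[48;2;15;15;25m▌[38;2;15;15;25m[48;2;15;15;25m [38;2;35;35;50m[48;2;15;15;25m▌[38;2;15;15;25m[48;2;15;15;25m [38;2;35;35;50m[48;2;15;15;25m▌[38;2;15;15;25m[48;2;15;15;25m [0m
</frame>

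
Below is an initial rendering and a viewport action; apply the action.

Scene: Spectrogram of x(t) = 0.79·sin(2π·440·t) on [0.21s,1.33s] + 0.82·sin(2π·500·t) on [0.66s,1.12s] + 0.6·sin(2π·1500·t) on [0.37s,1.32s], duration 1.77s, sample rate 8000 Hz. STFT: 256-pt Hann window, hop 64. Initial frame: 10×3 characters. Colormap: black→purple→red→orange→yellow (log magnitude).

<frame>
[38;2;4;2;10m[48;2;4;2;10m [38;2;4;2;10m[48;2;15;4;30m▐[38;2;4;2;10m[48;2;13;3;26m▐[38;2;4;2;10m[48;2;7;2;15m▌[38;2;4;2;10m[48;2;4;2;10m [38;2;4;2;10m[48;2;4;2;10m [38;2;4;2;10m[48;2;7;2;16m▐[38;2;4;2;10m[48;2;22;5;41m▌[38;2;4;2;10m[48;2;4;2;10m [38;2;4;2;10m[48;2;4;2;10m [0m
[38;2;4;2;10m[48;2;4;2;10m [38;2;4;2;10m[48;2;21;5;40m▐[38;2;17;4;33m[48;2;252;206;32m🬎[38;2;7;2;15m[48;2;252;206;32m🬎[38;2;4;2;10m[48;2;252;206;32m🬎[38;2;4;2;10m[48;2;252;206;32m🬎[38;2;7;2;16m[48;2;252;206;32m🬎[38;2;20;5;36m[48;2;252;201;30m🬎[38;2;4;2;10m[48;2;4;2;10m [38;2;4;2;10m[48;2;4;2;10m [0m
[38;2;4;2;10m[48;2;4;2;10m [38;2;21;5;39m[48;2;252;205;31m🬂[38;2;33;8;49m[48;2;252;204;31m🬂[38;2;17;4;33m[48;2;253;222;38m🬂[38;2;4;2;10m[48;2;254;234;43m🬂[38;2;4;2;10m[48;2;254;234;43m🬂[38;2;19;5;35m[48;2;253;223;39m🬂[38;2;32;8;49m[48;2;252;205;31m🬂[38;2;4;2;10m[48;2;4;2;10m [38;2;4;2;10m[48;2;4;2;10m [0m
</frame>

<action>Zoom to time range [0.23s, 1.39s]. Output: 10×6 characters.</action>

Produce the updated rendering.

<frame>
[38;2;4;2;10m[48;2;4;2;10m [38;2;4;2;10m[48;2;11;3;22m▐[38;2;4;2;10m[48;2;4;2;10m [38;2;4;2;10m[48;2;7;2;15m▌[38;2;4;2;10m[48;2;4;2;10m [38;2;4;2;10m[48;2;4;2;10m [38;2;4;2;10m[48;2;4;2;10m [38;2;4;2;10m[48;2;7;2;15m▌[38;2;4;2;10m[48;2;4;2;10m [38;2;4;2;10m[48;2;21;5;39m▌[0m
[38;2;4;2;10m[48;2;4;2;10m [38;2;4;2;10m[48;2;13;3;26m▐[38;2;4;2;10m[48;2;4;2;10m [38;2;4;2;10m[48;2;7;2;16m▌[38;2;4;2;10m[48;2;4;2;10m [38;2;4;2;10m[48;2;4;2;10m [38;2;4;2;10m[48;2;4;2;10m [38;2;4;2;10m[48;2;7;2;16m▌[38;2;4;2;10m[48;2;4;2;10m [38;2;4;2;10m[48;2;23;5;43m▌[0m
[38;2;4;2;10m[48;2;4;2;10m [38;2;4;2;10m[48;2;20;5;38m▐[38;2;4;2;10m[48;2;4;2;10m [38;2;4;2;10m[48;2;9;3;19m▌[38;2;4;2;10m[48;2;4;2;10m [38;2;4;2;10m[48;2;4;2;10m [38;2;4;2;10m[48;2;4;2;10m [38;2;4;2;10m[48;2;9;3;19m▌[38;2;4;2;10m[48;2;4;2;10m [38;2;4;2;10m[48;2;29;7;53m▌[0m
[38;2;4;2;10m[48;2;4;2;10m [38;2;16;4;30m[48;2;232;154;48m🬊[38;2;5;2;11m[48;2;252;207;32m🬎[38;2;9;2;19m[48;2;252;207;32m🬎[38;2;5;2;11m[48;2;252;207;32m🬎[38;2;5;2;11m[48;2;252;207;32m🬎[38;2;5;2;11m[48;2;252;207;32m🬎[38;2;9;2;19m[48;2;252;207;32m🬎[38;2;5;2;11m[48;2;252;207;32m🬎[38;2;18;4;33m[48;2;236;157;45m🬆[0m
[38;2;4;2;10m[48;2;4;2;10m [38;2;43;10;74m[48;2;9;3;19m🬄[38;2;4;2;10m[48;2;4;2;10m [38;2;8;3;18m[48;2;55;13;74m🬕[38;2;4;2;10m[48;2;4;2;11m🬎[38;2;4;2;10m[48;2;4;2;11m🬎[38;2;4;2;10m[48;2;4;2;11m🬎[38;2;8;3;18m[48;2;54;13;74m🬕[38;2;4;2;10m[48;2;4;2;10m [38;2;4;2;10m[48;2;61;14;87m▌[0m
[38;2;252;206;32m[48;2;4;2;10m🬎[38;2;252;206;32m[48;2;11;3;22m🬎[38;2;252;206;32m[48;2;4;2;10m🬎[38;2;253;224;39m[48;2;43;11;48m🬎[38;2;254;236;44m[48;2;4;2;10m🬎[38;2;254;235;43m[48;2;4;2;10m🬎[38;2;254;236;44m[48;2;4;2;10m🬎[38;2;254;239;45m[48;2;43;11;48m🬎[38;2;252;206;32m[48;2;4;2;10m🬎[38;2;252;206;32m[48;2;26;6;47m🬎[0m
</frame>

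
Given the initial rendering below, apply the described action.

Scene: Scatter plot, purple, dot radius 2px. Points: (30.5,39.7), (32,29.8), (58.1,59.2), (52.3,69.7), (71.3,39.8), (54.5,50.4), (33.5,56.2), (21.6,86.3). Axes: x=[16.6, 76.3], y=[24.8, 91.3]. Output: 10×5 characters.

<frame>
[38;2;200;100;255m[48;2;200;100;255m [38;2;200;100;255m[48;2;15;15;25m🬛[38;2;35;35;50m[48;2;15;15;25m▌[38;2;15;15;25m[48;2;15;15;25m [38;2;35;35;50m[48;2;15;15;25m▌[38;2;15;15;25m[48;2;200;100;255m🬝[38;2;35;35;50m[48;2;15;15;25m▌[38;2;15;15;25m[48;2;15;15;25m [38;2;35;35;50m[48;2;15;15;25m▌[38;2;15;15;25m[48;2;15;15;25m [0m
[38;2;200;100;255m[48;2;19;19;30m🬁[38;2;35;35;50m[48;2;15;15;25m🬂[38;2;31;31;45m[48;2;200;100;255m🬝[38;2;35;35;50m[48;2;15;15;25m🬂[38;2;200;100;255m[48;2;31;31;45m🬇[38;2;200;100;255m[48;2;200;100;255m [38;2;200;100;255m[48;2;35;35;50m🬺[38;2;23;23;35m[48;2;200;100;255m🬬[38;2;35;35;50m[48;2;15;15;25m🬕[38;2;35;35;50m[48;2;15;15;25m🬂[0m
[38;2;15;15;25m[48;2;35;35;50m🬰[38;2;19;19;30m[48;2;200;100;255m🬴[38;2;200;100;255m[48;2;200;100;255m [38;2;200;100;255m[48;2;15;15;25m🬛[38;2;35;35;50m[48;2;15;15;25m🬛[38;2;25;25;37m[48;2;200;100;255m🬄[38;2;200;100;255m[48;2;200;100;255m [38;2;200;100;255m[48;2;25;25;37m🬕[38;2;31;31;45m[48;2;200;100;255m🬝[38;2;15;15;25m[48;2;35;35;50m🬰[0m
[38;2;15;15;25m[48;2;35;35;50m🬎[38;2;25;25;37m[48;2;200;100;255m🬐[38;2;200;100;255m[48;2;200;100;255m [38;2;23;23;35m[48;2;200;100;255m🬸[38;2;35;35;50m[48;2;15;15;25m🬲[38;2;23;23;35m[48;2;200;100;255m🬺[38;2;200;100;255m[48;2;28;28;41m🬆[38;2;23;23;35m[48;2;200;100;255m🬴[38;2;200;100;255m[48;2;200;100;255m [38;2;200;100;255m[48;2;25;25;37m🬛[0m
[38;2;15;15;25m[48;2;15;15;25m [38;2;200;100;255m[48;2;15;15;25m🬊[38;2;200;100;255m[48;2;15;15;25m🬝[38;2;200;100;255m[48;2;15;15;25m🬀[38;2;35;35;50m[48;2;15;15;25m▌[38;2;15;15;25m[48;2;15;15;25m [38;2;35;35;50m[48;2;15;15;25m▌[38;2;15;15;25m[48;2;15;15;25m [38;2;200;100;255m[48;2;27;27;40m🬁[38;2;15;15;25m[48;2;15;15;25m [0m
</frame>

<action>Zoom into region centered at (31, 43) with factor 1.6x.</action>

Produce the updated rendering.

<frame>
[38;2;15;15;25m[48;2;15;15;25m [38;2;15;15;25m[48;2;15;15;25m [38;2;35;35;50m[48;2;15;15;25m▌[38;2;15;15;25m[48;2;15;15;25m [38;2;28;28;41m[48;2;200;100;255m🬆[38;2;200;100;255m[48;2;15;15;25m🬺[38;2;23;23;35m[48;2;200;100;255m🬬[38;2;15;15;25m[48;2;15;15;25m [38;2;35;35;50m[48;2;15;15;25m▌[38;2;15;15;25m[48;2;15;15;25m [0m
[38;2;35;35;50m[48;2;15;15;25m🬂[38;2;35;35;50m[48;2;15;15;25m🬂[38;2;35;35;50m[48;2;15;15;25m🬕[38;2;35;35;50m[48;2;15;15;25m🬂[38;2;200;100;255m[48;2;27;27;40m🬁[38;2;200;100;255m[48;2;15;15;25m🬆[38;2;35;35;50m[48;2;15;15;25m🬕[38;2;35;35;50m[48;2;15;15;25m🬂[38;2;35;35;50m[48;2;15;15;25m🬕[38;2;35;35;50m[48;2;15;15;25m🬂[0m
[38;2;15;15;25m[48;2;35;35;50m🬰[38;2;15;15;25m[48;2;35;35;50m🬰[38;2;35;35;50m[48;2;15;15;25m🬛[38;2;23;23;35m[48;2;200;100;255m🬝[38;2;35;35;50m[48;2;200;100;255m🬀[38;2;21;21;33m[48;2;200;100;255m🬊[38;2;35;35;50m[48;2;15;15;25m🬛[38;2;15;15;25m[48;2;35;35;50m🬰[38;2;35;35;50m[48;2;15;15;25m🬛[38;2;15;15;25m[48;2;35;35;50m🬰[0m
[38;2;15;15;25m[48;2;35;35;50m🬎[38;2;15;15;25m[48;2;35;35;50m🬎[38;2;35;35;50m[48;2;15;15;25m🬲[38;2;15;15;25m[48;2;35;35;50m🬎[38;2;200;100;255m[48;2;35;35;50m🬸[38;2;200;100;255m[48;2;15;15;25m🬺[38;2;27;27;40m[48;2;200;100;255m🬬[38;2;15;15;25m[48;2;35;35;50m🬎[38;2;35;35;50m[48;2;15;15;25m🬲[38;2;15;15;25m[48;2;35;35;50m🬎[0m
[38;2;15;15;25m[48;2;15;15;25m [38;2;15;15;25m[48;2;15;15;25m [38;2;35;35;50m[48;2;15;15;25m▌[38;2;15;15;25m[48;2;15;15;25m [38;2;200;100;255m[48;2;27;27;40m🬁[38;2;200;100;255m[48;2;15;15;25m🬆[38;2;35;35;50m[48;2;15;15;25m▌[38;2;15;15;25m[48;2;15;15;25m [38;2;35;35;50m[48;2;15;15;25m▌[38;2;15;15;25m[48;2;15;15;25m [0m
</frame>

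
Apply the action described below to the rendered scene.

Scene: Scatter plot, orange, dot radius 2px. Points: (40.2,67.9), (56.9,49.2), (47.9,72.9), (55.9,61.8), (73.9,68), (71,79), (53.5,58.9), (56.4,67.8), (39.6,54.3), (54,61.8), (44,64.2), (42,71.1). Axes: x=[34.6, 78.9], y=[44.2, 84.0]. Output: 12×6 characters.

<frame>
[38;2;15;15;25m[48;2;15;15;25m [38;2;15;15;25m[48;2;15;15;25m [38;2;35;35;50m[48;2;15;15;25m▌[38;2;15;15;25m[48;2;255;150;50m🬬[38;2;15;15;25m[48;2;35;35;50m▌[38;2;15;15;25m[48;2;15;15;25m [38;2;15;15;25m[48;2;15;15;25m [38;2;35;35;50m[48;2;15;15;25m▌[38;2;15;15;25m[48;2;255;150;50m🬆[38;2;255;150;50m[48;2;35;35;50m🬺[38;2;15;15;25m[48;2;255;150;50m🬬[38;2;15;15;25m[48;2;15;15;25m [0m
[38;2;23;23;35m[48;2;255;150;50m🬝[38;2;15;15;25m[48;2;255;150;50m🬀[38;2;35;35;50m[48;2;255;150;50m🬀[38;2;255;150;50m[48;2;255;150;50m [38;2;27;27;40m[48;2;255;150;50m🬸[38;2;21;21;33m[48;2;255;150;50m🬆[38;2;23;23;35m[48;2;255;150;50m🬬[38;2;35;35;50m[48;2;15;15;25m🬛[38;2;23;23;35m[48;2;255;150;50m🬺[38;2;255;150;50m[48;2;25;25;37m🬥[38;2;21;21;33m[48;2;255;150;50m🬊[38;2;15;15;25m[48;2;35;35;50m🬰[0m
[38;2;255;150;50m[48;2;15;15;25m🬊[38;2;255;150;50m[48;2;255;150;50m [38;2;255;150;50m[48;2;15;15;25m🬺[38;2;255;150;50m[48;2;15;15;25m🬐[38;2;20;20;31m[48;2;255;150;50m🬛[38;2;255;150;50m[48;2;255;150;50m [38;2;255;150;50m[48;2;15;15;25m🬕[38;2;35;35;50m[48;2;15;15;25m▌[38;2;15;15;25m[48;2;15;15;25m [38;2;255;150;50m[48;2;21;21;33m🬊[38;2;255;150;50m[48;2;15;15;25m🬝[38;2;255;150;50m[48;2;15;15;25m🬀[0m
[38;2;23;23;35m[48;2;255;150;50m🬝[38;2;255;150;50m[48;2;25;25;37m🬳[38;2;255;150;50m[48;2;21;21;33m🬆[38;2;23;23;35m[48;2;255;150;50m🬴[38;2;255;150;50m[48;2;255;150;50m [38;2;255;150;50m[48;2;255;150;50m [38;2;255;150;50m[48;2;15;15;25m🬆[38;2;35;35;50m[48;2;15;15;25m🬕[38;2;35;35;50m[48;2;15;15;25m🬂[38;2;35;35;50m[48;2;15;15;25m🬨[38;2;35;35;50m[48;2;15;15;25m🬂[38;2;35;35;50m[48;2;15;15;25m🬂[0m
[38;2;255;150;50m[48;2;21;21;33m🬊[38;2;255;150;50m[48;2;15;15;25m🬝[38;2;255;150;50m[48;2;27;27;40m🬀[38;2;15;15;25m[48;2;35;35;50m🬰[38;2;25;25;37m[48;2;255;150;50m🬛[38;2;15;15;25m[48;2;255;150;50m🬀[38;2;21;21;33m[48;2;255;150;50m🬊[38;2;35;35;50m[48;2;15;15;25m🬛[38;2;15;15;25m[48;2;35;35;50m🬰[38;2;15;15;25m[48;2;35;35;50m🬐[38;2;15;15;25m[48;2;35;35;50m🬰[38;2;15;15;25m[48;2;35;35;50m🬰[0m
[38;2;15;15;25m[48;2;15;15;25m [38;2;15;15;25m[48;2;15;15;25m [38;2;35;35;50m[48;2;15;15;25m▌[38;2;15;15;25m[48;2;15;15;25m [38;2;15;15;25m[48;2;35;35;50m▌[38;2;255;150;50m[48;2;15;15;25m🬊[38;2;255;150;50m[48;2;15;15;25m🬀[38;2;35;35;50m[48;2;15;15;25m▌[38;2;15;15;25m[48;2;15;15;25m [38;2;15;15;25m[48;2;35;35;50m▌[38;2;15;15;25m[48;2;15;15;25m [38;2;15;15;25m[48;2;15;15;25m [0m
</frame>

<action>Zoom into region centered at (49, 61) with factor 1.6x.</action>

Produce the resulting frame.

<frame>
[38;2;15;15;25m[48;2;15;15;25m [38;2;15;15;25m[48;2;255;150;50m🬕[38;2;255;150;50m[48;2;255;150;50m [38;2;255;150;50m[48;2;15;15;25m🬛[38;2;255;150;50m[48;2;21;21;33m🬊[38;2;255;150;50m[48;2;15;15;25m🬝[38;2;255;150;50m[48;2;15;15;25m🬀[38;2;35;35;50m[48;2;15;15;25m▌[38;2;15;15;25m[48;2;255;150;50m🬆[38;2;27;27;40m[48;2;255;150;50m🬬[38;2;15;15;25m[48;2;15;15;25m [38;2;15;15;25m[48;2;15;15;25m [0m
[38;2;15;15;25m[48;2;35;35;50m🬰[38;2;255;150;50m[48;2;21;21;33m🬊[38;2;255;150;50m[48;2;15;15;25m🬝[38;2;255;150;50m[48;2;25;25;37m🬶[38;2;31;31;45m[48;2;255;150;50m🬬[38;2;15;15;25m[48;2;35;35;50m🬰[38;2;15;15;25m[48;2;35;35;50m🬰[38;2;35;35;50m[48;2;255;150;50m🬛[38;2;255;150;50m[48;2;15;15;25m🬬[38;2;255;150;50m[48;2;28;28;41m🬆[38;2;15;15;25m[48;2;35;35;50m🬰[38;2;15;15;25m[48;2;35;35;50m🬰[0m
[38;2;15;15;25m[48;2;15;15;25m [38;2;15;15;25m[48;2;15;15;25m [38;2;255;150;50m[48;2;27;27;40m🬁[38;2;255;150;50m[48;2;15;15;25m🬬[38;2;255;150;50m[48;2;28;28;41m🬆[38;2;15;15;25m[48;2;15;15;25m [38;2;15;15;25m[48;2;255;150;50m🬴[38;2;255;150;50m[48;2;255;150;50m [38;2;255;150;50m[48;2;255;150;50m [38;2;255;150;50m[48;2;35;35;50m🬛[38;2;15;15;25m[48;2;15;15;25m [38;2;15;15;25m[48;2;15;15;25m [0m
[38;2;35;35;50m[48;2;15;15;25m🬂[38;2;23;23;35m[48;2;255;150;50m🬝[38;2;35;35;50m[48;2;15;15;25m🬕[38;2;35;35;50m[48;2;15;15;25m🬂[38;2;35;35;50m[48;2;15;15;25m🬨[38;2;35;35;50m[48;2;15;15;25m🬂[38;2;255;150;50m[48;2;19;19;30m🬁[38;2;255;150;50m[48;2;35;35;50m🬬[38;2;255;150;50m[48;2;15;15;25m🬆[38;2;35;35;50m[48;2;15;15;25m🬨[38;2;35;35;50m[48;2;15;15;25m🬂[38;2;35;35;50m[48;2;15;15;25m🬂[0m
[38;2;19;19;30m[48;2;255;150;50m🬴[38;2;255;150;50m[48;2;255;150;50m [38;2;255;150;50m[48;2;15;15;25m🬛[38;2;15;15;25m[48;2;35;35;50m🬰[38;2;15;15;25m[48;2;35;35;50m🬐[38;2;15;15;25m[48;2;35;35;50m🬰[38;2;15;15;25m[48;2;35;35;50m🬰[38;2;35;35;50m[48;2;15;15;25m🬛[38;2;15;15;25m[48;2;35;35;50m🬰[38;2;31;31;45m[48;2;255;150;50m🬬[38;2;15;15;25m[48;2;35;35;50m🬰[38;2;15;15;25m[48;2;35;35;50m🬰[0m
[38;2;15;15;25m[48;2;15;15;25m [38;2;15;15;25m[48;2;255;150;50m🬺[38;2;35;35;50m[48;2;15;15;25m▌[38;2;15;15;25m[48;2;15;15;25m [38;2;15;15;25m[48;2;35;35;50m▌[38;2;15;15;25m[48;2;15;15;25m [38;2;15;15;25m[48;2;15;15;25m [38;2;35;35;50m[48;2;15;15;25m▌[38;2;15;15;25m[48;2;255;150;50m🬐[38;2;255;150;50m[48;2;255;150;50m [38;2;15;15;25m[48;2;255;150;50m🬸[38;2;15;15;25m[48;2;15;15;25m [0m
</frame>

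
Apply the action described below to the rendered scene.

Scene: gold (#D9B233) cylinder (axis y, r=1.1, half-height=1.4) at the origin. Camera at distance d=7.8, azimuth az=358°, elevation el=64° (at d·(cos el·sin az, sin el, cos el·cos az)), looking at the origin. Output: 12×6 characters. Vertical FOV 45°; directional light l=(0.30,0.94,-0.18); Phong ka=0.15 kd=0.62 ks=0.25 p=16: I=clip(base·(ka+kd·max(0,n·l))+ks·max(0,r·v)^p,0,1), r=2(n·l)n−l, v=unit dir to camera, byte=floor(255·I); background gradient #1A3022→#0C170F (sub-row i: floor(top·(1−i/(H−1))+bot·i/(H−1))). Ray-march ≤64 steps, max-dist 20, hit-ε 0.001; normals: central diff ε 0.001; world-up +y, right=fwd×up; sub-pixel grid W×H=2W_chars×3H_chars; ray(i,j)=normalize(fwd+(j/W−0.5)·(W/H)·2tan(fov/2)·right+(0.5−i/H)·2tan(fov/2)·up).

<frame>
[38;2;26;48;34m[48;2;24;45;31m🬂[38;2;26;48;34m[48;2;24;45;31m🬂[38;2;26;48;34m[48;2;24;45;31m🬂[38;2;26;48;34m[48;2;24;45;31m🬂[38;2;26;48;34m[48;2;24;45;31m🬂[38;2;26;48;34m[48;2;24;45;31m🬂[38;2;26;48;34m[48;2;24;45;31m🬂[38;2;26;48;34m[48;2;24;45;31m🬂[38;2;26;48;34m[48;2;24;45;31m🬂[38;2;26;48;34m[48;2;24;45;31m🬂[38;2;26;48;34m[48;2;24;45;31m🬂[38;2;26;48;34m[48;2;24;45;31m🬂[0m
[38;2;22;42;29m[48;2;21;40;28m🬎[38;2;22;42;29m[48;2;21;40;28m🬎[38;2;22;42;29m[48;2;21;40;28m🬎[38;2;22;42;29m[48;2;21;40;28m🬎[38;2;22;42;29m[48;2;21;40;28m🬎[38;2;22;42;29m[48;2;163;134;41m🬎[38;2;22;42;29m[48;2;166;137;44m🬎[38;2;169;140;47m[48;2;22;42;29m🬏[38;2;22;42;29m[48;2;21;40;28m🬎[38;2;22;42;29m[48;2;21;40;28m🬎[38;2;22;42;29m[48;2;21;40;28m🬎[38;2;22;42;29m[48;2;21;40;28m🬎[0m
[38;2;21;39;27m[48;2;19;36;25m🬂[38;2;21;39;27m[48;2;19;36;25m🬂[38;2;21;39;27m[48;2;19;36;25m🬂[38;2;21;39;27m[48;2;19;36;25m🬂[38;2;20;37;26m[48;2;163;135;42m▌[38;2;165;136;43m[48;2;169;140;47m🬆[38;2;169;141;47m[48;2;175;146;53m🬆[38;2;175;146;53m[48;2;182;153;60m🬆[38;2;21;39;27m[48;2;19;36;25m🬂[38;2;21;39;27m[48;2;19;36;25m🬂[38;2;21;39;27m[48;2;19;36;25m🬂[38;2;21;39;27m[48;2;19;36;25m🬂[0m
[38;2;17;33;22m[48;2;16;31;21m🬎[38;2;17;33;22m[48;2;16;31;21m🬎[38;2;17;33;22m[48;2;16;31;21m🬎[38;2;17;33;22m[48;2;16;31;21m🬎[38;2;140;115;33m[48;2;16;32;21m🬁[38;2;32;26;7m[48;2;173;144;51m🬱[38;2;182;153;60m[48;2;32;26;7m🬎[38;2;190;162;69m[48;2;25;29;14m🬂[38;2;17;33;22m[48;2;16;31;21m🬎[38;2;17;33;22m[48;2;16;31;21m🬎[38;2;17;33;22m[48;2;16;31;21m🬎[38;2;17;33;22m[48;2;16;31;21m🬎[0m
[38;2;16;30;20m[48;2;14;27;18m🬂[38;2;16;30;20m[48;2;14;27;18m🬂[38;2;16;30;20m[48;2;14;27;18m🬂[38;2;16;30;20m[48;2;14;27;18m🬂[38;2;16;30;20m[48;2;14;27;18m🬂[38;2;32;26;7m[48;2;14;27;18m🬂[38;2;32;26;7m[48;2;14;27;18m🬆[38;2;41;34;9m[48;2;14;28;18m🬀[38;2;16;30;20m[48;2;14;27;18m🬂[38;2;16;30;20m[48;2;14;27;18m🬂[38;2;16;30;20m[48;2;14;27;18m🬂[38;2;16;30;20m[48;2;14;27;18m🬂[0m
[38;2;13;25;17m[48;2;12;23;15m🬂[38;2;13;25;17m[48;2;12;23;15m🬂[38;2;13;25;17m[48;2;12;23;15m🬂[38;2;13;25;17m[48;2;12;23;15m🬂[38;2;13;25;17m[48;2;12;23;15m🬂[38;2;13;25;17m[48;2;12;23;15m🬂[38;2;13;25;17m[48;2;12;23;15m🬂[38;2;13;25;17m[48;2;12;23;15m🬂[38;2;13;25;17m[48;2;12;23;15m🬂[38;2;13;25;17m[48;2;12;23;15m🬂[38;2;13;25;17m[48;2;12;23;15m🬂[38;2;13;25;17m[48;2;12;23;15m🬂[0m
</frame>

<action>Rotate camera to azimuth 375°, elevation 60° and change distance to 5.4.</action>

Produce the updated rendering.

<frame>
[38;2;26;48;34m[48;2;24;45;31m🬂[38;2;26;48;34m[48;2;24;45;31m🬂[38;2;26;48;34m[48;2;24;45;31m🬂[38;2;26;48;34m[48;2;24;45;31m🬂[38;2;26;48;34m[48;2;24;45;31m🬂[38;2;25;47;33m[48;2;159;130;37m🬎[38;2;25;47;33m[48;2;159;130;37m🬎[38;2;159;130;37m[48;2;25;46;32m🬏[38;2;26;48;34m[48;2;24;45;31m🬂[38;2;26;48;34m[48;2;24;45;31m🬂[38;2;26;48;34m[48;2;24;45;31m🬂[38;2;26;48;34m[48;2;24;45;31m🬂[0m
[38;2;22;42;29m[48;2;21;40;28m🬎[38;2;22;42;29m[48;2;21;40;28m🬎[38;2;22;42;29m[48;2;21;40;28m🬎[38;2;159;130;37m[48;2;22;42;29m🬦[38;2;159;130;37m[48;2;159;130;37m [38;2;159;130;37m[48;2;159;131;38m🬝[38;2;159;130;37m[48;2;159;131;38m🬂[38;2;159;131;38m[48;2;161;132;39m🬎[38;2;23;43;30m[48;2;160;132;39m🬁[38;2;22;42;29m[48;2;21;40;28m🬎[38;2;22;42;29m[48;2;21;40;28m🬎[38;2;22;42;29m[48;2;21;40;28m🬎[0m
[38;2;21;39;27m[48;2;19;36;25m🬂[38;2;21;39;27m[48;2;19;36;25m🬂[38;2;21;39;27m[48;2;19;36;25m🬂[38;2;20;37;26m[48;2;159;130;37m▌[38;2;159;130;37m[48;2;159;131;38m🬆[38;2;159;131;38m[48;2;161;132;39m🬆[38;2;160;132;39m[48;2;163;134;41m🬆[38;2;162;134;41m[48;2;165;137;44m🬆[38;2;164;136;43m[48;2;169;140;47m🬎[38;2;21;39;27m[48;2;19;36;25m🬂[38;2;21;39;27m[48;2;19;36;25m🬂[38;2;21;39;27m[48;2;19;36;25m🬂[0m
[38;2;17;33;22m[48;2;16;31;21m🬎[38;2;17;33;22m[48;2;16;31;21m🬎[38;2;17;33;22m[48;2;16;31;21m🬎[38;2;17;33;22m[48;2;16;31;21m🬎[38;2;160;131;38m[48;2;32;26;7m🬂[38;2;163;134;41m[48;2;32;26;7m🬎[38;2;166;138;45m[48;2;32;26;7m🬎[38;2;170;141;48m[48;2;40;33;9m🬆[38;2;172;144;51m[48;2;33;38;18m🬀[38;2;17;33;22m[48;2;16;31;21m🬎[38;2;17;33;22m[48;2;16;31;21m🬎[38;2;17;33;22m[48;2;16;31;21m🬎[0m
[38;2;16;30;20m[48;2;14;27;18m🬂[38;2;16;30;20m[48;2;14;27;18m🬂[38;2;16;30;20m[48;2;14;27;18m🬂[38;2;16;30;20m[48;2;14;27;18m🬂[38;2;32;26;7m[48;2;14;28;18m🬉[38;2;32;26;7m[48;2;32;26;7m [38;2;32;26;7m[48;2;32;26;7m [38;2;44;36;10m[48;2;14;27;18m🬝[38;2;16;30;20m[48;2;14;27;18m🬂[38;2;16;30;20m[48;2;14;27;18m🬂[38;2;16;30;20m[48;2;14;27;18m🬂[38;2;16;30;20m[48;2;14;27;18m🬂[0m
[38;2;13;25;17m[48;2;12;23;15m🬂[38;2;13;25;17m[48;2;12;23;15m🬂[38;2;13;25;17m[48;2;12;23;15m🬂[38;2;13;25;17m[48;2;12;23;15m🬂[38;2;13;25;17m[48;2;12;23;15m🬂[38;2;13;25;17m[48;2;12;23;15m🬂[38;2;13;25;17m[48;2;12;23;15m🬂[38;2;13;25;17m[48;2;12;23;15m🬂[38;2;13;25;17m[48;2;12;23;15m🬂[38;2;13;25;17m[48;2;12;23;15m🬂[38;2;13;25;17m[48;2;12;23;15m🬂[38;2;13;25;17m[48;2;12;23;15m🬂[0m
</frame>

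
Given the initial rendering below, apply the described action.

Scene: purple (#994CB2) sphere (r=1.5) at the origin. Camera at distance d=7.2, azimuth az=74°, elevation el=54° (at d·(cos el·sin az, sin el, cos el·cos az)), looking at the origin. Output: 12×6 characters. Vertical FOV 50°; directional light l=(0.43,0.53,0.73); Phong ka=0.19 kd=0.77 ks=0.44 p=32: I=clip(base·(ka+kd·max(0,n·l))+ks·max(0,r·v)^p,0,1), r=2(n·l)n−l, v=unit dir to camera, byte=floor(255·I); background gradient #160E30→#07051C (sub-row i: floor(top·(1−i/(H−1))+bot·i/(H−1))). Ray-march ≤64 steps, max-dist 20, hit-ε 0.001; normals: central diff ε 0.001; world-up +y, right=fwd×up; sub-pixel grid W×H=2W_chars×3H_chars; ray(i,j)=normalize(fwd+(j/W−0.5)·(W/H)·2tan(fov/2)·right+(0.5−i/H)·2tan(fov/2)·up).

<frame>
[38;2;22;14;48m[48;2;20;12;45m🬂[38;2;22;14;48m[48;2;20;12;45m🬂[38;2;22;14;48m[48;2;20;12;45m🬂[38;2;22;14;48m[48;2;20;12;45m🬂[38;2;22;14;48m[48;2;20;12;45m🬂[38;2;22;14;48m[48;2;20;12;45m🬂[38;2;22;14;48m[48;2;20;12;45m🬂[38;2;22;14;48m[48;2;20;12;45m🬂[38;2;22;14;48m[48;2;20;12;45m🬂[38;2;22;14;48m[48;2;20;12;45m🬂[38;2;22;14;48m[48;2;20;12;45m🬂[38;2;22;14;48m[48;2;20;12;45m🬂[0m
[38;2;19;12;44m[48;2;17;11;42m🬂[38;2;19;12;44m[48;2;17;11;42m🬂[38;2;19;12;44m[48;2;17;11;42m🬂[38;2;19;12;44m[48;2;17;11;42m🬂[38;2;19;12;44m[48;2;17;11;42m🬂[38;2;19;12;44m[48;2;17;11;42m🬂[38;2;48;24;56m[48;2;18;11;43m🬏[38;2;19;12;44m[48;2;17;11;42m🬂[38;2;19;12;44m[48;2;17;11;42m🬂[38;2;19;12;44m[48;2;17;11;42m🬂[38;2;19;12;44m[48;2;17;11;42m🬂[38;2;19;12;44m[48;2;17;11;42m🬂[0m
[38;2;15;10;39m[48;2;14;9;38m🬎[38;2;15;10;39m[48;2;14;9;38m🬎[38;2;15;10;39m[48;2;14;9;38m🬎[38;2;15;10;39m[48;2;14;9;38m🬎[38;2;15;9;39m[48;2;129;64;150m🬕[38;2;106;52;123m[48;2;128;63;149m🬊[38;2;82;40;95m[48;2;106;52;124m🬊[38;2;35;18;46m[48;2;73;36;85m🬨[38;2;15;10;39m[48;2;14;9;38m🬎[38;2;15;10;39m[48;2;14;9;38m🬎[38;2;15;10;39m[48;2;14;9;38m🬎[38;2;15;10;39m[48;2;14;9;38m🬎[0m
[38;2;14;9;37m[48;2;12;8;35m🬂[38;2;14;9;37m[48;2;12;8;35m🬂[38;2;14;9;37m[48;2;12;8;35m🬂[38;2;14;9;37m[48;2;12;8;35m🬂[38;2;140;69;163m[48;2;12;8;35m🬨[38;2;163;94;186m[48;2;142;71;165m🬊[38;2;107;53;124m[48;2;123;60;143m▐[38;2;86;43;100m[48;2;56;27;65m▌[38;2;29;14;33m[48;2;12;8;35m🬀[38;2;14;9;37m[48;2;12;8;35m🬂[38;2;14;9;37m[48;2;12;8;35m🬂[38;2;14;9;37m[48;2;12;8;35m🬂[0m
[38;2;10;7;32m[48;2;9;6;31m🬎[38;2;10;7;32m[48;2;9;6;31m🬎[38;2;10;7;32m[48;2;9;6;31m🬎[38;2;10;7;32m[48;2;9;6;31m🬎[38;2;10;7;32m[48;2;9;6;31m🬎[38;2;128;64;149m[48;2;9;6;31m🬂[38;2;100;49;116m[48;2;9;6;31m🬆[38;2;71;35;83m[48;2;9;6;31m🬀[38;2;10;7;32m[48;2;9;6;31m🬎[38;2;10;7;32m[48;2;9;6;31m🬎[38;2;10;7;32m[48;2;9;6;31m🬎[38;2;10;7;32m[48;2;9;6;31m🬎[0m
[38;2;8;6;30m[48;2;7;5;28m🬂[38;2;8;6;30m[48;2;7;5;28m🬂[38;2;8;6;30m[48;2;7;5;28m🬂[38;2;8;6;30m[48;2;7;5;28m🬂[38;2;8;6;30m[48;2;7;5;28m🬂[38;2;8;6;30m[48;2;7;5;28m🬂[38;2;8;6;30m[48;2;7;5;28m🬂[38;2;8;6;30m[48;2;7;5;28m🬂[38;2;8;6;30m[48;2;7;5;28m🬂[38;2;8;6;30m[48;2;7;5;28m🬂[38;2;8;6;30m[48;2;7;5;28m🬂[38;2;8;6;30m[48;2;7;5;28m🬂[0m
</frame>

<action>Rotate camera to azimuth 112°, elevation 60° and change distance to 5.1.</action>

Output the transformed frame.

<frame>
[38;2;22;14;48m[48;2;20;12;45m🬂[38;2;22;14;48m[48;2;20;12;45m🬂[38;2;22;14;48m[48;2;20;12;45m🬂[38;2;22;14;48m[48;2;20;12;45m🬂[38;2;22;14;48m[48;2;20;12;45m🬂[38;2;22;14;48m[48;2;20;12;45m🬂[38;2;22;14;48m[48;2;20;12;45m🬂[38;2;22;14;48m[48;2;20;12;45m🬂[38;2;22;14;48m[48;2;20;12;45m🬂[38;2;22;14;48m[48;2;20;12;45m🬂[38;2;22;14;48m[48;2;20;12;45m🬂[38;2;22;14;48m[48;2;20;12;45m🬂[0m
[38;2;19;12;44m[48;2;17;11;42m🬂[38;2;19;12;44m[48;2;17;11;42m🬂[38;2;19;12;44m[48;2;17;11;42m🬂[38;2;19;12;44m[48;2;17;11;42m🬂[38;2;18;11;43m[48;2;124;61;144m🬆[38;2;19;12;44m[48;2;106;52;123m🬂[38;2;19;12;44m[48;2;81;40;94m🬂[38;2;27;14;42m[48;2;57;28;66m🬨[38;2;29;14;33m[48;2;18;11;43m🬏[38;2;19;12;44m[48;2;17;11;42m🬂[38;2;19;12;44m[48;2;17;11;42m🬂[38;2;19;12;44m[48;2;17;11;42m🬂[0m
[38;2;15;10;39m[48;2;14;9;38m🬎[38;2;15;10;39m[48;2;14;9;38m🬎[38;2;15;10;39m[48;2;14;9;38m🬎[38;2;142;70;165m[48;2;15;9;39m▐[38;2;136;70;158m[48;2;213;150;234m🬝[38;2;119;60;137m[48;2;104;51;121m▌[38;2;79;39;92m[48;2;92;45;107m▐[38;2;48;23;56m[48;2;64;32;75m▐[38;2;29;14;33m[48;2;30;15;35m🬬[38;2;15;10;39m[48;2;14;9;38m🬎[38;2;15;10;39m[48;2;14;9;38m🬎[38;2;15;10;39m[48;2;14;9;38m🬎[0m
[38;2;14;9;37m[48;2;12;8;35m🬂[38;2;14;9;37m[48;2;12;8;35m🬂[38;2;14;9;37m[48;2;12;8;35m🬂[38;2;137;68;160m[48;2;13;8;36m▐[38;2;192;129;212m[48;2;129;66;150m🬁[38;2;114;58;133m[48;2;100;49;117m🬄[38;2;86;42;101m[48;2;73;36;86m▌[38;2;59;29;69m[48;2;43;21;50m▌[38;2;29;14;33m[48;2;29;14;33m [38;2;14;9;37m[48;2;12;8;35m🬂[38;2;14;9;37m[48;2;12;8;35m🬂[38;2;14;9;37m[48;2;12;8;35m🬂[0m
[38;2;10;7;32m[48;2;9;6;31m🬎[38;2;10;7;32m[48;2;9;6;31m🬎[38;2;10;7;32m[48;2;9;6;31m🬎[38;2;124;61;144m[48;2;9;6;31m🬁[38;2;106;52;124m[48;2;9;6;31m🬬[38;2;95;47;111m[48;2;79;39;92m🬆[38;2;71;35;83m[48;2;54;26;62m🬆[38;2;45;22;53m[48;2;29;14;34m🬄[38;2;29;14;33m[48;2;9;6;31m🬆[38;2;10;7;32m[48;2;9;6;31m🬎[38;2;10;7;32m[48;2;9;6;31m🬎[38;2;10;7;32m[48;2;9;6;31m🬎[0m
[38;2;8;6;30m[48;2;7;5;28m🬂[38;2;8;6;30m[48;2;7;5;28m🬂[38;2;8;6;30m[48;2;7;5;28m🬂[38;2;8;6;30m[48;2;7;5;28m🬂[38;2;8;6;30m[48;2;7;5;28m🬂[38;2;8;6;30m[48;2;7;5;28m🬂[38;2;8;6;30m[48;2;7;5;28m🬂[38;2;8;6;30m[48;2;7;5;28m🬂[38;2;8;6;30m[48;2;7;5;28m🬂[38;2;8;6;30m[48;2;7;5;28m🬂[38;2;8;6;30m[48;2;7;5;28m🬂[38;2;8;6;30m[48;2;7;5;28m🬂[0m
</frame>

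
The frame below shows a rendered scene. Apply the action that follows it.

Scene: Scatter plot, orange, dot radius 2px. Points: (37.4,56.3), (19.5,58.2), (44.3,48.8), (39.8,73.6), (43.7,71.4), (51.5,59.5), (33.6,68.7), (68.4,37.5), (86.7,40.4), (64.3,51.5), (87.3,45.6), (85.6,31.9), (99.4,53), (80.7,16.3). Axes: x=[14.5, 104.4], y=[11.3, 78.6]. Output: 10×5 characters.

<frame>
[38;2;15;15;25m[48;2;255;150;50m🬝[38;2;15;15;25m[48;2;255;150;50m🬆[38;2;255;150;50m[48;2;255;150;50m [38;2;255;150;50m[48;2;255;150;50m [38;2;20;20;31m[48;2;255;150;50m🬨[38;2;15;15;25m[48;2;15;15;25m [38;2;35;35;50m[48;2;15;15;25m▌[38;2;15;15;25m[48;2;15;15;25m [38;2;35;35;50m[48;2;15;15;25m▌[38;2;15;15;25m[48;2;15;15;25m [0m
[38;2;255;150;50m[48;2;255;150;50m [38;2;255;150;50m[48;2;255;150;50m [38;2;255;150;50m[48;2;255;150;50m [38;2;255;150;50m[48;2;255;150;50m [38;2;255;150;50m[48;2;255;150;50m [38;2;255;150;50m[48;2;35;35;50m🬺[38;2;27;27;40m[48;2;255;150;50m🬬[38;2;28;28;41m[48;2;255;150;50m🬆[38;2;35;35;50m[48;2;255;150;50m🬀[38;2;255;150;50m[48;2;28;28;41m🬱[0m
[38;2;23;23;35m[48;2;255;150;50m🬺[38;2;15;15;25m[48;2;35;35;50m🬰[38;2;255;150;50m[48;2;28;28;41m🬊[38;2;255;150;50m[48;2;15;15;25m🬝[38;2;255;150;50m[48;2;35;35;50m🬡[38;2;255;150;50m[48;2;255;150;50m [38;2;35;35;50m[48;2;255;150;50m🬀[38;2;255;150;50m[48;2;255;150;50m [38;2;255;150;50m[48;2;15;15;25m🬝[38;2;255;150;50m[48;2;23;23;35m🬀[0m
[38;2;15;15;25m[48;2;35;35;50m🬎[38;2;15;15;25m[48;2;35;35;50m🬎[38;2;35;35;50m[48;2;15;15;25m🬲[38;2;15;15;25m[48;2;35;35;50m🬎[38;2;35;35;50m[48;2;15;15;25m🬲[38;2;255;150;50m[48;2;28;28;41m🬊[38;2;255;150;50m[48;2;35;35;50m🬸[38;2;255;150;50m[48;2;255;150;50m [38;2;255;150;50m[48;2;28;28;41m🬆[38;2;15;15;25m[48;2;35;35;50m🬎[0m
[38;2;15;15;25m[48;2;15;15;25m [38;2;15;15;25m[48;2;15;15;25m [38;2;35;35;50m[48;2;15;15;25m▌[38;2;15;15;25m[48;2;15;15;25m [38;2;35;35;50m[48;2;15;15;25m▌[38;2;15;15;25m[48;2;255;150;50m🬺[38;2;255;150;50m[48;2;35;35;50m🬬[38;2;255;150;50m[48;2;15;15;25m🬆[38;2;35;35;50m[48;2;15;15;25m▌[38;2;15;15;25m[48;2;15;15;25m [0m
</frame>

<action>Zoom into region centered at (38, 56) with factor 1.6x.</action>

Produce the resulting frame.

<frame>
[38;2;15;15;25m[48;2;15;15;25m [38;2;15;15;25m[48;2;15;15;25m [38;2;35;35;50m[48;2;15;15;25m▌[38;2;15;15;25m[48;2;255;150;50m🬆[38;2;255;150;50m[48;2;255;150;50m [38;2;255;150;50m[48;2;255;150;50m [38;2;255;150;50m[48;2;15;15;25m🬛[38;2;15;15;25m[48;2;15;15;25m [38;2;35;35;50m[48;2;15;15;25m▌[38;2;15;15;25m[48;2;15;15;25m [0m
[38;2;35;35;50m[48;2;15;15;25m🬂[38;2;28;28;41m[48;2;255;150;50m🬆[38;2;27;27;40m[48;2;255;150;50m🬬[38;2;255;150;50m[48;2;19;19;30m🬁[38;2;255;150;50m[48;2;255;150;50m [38;2;255;150;50m[48;2;15;15;25m🬒[38;2;35;35;50m[48;2;255;150;50m🬆[38;2;255;150;50m[48;2;35;35;50m🬺[38;2;27;27;40m[48;2;255;150;50m🬬[38;2;35;35;50m[48;2;15;15;25m🬂[0m
[38;2;23;23;35m[48;2;255;150;50m🬺[38;2;255;150;50m[48;2;15;15;25m🬬[38;2;255;150;50m[48;2;28;28;41m🬆[38;2;23;23;35m[48;2;255;150;50m🬺[38;2;255;150;50m[48;2;35;35;50m🬬[38;2;255;150;50m[48;2;255;150;50m [38;2;255;150;50m[48;2;30;30;43m🬑[38;2;255;150;50m[48;2;21;21;33m🬆[38;2;28;28;41m[48;2;255;150;50m🬆[38;2;255;150;50m[48;2;15;15;25m🬺[0m
[38;2;15;15;25m[48;2;35;35;50m🬎[38;2;15;15;25m[48;2;35;35;50m🬎[38;2;35;35;50m[48;2;15;15;25m🬲[38;2;15;15;25m[48;2;35;35;50m🬎[38;2;255;150;50m[48;2;31;31;45m🬁[38;2;255;150;50m[48;2;35;35;50m🬬[38;2;255;150;50m[48;2;28;28;41m🬆[38;2;15;15;25m[48;2;35;35;50m🬎[38;2;255;150;50m[48;2;31;31;45m🬁[38;2;255;150;50m[48;2;25;25;37m🬥[0m
[38;2;15;15;25m[48;2;15;15;25m [38;2;15;15;25m[48;2;15;15;25m [38;2;35;35;50m[48;2;15;15;25m▌[38;2;15;15;25m[48;2;15;15;25m [38;2;35;35;50m[48;2;15;15;25m▌[38;2;15;15;25m[48;2;15;15;25m [38;2;35;35;50m[48;2;15;15;25m▌[38;2;15;15;25m[48;2;15;15;25m [38;2;27;27;40m[48;2;255;150;50m🬴[38;2;255;150;50m[48;2;255;150;50m [0m
</frame>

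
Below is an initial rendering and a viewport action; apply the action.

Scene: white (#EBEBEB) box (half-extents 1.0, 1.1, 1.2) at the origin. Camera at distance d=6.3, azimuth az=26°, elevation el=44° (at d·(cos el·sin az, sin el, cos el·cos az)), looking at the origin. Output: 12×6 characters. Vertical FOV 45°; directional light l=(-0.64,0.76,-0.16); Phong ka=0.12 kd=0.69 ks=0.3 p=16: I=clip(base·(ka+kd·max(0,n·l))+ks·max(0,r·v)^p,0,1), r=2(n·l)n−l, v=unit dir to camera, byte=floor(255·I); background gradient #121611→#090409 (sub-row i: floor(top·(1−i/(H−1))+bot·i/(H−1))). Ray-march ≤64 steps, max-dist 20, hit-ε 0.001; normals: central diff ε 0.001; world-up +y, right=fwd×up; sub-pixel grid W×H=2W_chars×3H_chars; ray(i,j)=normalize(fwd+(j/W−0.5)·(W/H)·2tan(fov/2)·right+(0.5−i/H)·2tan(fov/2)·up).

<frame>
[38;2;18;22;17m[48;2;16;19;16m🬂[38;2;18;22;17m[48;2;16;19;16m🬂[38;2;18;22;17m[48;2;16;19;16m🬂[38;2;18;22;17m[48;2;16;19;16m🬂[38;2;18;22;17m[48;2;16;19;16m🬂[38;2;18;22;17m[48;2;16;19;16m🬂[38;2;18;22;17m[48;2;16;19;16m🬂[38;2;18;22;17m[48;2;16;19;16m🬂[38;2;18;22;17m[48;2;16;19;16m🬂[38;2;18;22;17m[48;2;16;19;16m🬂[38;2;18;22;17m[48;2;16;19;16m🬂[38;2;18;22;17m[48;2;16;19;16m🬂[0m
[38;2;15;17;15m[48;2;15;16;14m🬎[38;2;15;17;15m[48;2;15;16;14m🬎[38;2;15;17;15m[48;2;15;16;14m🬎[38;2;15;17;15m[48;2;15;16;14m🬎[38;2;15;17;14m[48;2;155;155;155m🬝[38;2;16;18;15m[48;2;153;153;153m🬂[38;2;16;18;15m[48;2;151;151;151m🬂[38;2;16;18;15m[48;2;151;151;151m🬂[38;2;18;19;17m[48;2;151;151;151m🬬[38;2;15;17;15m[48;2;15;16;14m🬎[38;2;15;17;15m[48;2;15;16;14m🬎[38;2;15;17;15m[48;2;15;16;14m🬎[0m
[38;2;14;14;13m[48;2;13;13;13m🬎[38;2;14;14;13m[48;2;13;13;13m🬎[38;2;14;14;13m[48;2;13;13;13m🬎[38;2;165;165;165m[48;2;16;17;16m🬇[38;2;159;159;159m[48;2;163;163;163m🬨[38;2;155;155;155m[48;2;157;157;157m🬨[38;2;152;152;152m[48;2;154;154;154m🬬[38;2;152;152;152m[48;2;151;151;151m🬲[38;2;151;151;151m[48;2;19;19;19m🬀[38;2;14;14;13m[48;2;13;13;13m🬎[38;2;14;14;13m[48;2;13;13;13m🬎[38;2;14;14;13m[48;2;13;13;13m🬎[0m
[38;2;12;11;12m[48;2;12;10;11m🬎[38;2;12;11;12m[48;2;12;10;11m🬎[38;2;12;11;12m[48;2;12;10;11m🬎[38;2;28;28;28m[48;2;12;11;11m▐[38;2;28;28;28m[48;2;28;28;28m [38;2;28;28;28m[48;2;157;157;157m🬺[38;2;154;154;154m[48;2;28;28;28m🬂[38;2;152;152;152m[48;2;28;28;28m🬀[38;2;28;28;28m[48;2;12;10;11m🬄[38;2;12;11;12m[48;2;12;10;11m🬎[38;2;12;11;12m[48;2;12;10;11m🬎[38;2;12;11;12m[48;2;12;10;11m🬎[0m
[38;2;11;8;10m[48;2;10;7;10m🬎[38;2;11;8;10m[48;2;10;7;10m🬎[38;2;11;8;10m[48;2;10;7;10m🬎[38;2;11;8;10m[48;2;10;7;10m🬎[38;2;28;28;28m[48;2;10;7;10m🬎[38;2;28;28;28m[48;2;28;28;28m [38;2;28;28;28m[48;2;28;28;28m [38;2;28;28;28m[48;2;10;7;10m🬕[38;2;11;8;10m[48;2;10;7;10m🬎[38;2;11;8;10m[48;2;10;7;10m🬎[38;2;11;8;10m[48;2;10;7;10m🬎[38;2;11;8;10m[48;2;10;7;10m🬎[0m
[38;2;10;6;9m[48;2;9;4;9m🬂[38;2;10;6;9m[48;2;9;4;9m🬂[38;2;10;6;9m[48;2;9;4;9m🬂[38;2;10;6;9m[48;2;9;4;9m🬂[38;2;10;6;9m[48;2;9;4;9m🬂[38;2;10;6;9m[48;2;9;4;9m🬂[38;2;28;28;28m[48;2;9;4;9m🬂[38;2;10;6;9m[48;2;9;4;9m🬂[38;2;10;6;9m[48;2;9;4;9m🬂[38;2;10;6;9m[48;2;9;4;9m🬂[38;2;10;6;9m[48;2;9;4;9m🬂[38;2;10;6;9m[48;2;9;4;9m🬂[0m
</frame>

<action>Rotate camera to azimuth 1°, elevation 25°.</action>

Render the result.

<frame>
[38;2;18;22;17m[48;2;16;19;16m🬂[38;2;18;22;17m[48;2;16;19;16m🬂[38;2;18;22;17m[48;2;16;19;16m🬂[38;2;18;22;17m[48;2;16;19;16m🬂[38;2;18;22;17m[48;2;16;19;16m🬂[38;2;18;22;17m[48;2;16;19;16m🬂[38;2;18;22;17m[48;2;16;19;16m🬂[38;2;18;22;17m[48;2;16;19;16m🬂[38;2;18;22;17m[48;2;16;19;16m🬂[38;2;18;22;17m[48;2;16;19;16m🬂[38;2;18;22;17m[48;2;16;19;16m🬂[38;2;18;22;17m[48;2;16;19;16m🬂[0m
[38;2;15;17;15m[48;2;15;16;14m🬎[38;2;15;17;15m[48;2;15;16;14m🬎[38;2;15;17;15m[48;2;15;16;14m🬎[38;2;15;17;15m[48;2;15;16;14m🬎[38;2;15;17;14m[48;2;151;151;151m🬝[38;2;15;17;15m[48;2;151;151;151m🬎[38;2;15;17;15m[48;2;151;151;151m🬎[38;2;15;17;15m[48;2;151;151;151m🬎[38;2;15;17;15m[48;2;15;16;14m🬎[38;2;15;17;15m[48;2;15;16;14m🬎[38;2;15;17;15m[48;2;15;16;14m🬎[38;2;15;17;15m[48;2;15;16;14m🬎[0m
[38;2;14;14;13m[48;2;13;13;13m🬎[38;2;14;14;13m[48;2;13;13;13m🬎[38;2;14;14;13m[48;2;13;13;13m🬎[38;2;14;14;13m[48;2;13;13;13m🬎[38;2;151;151;151m[48;2;28;28;28m🬂[38;2;151;151;151m[48;2;28;28;28m🬂[38;2;151;151;151m[48;2;28;28;28m🬂[38;2;151;151;151m[48;2;28;28;28m🬂[38;2;151;151;151m[48;2;19;19;19m🬀[38;2;14;14;13m[48;2;13;13;13m🬎[38;2;14;14;13m[48;2;13;13;13m🬎[38;2;14;14;13m[48;2;13;13;13m🬎[0m
[38;2;12;11;12m[48;2;12;10;11m🬎[38;2;12;11;12m[48;2;12;10;11m🬎[38;2;12;11;12m[48;2;12;10;11m🬎[38;2;12;11;12m[48;2;12;10;11m🬎[38;2;28;28;28m[48;2;28;28;28m [38;2;28;28;28m[48;2;28;28;28m [38;2;28;28;28m[48;2;28;28;28m [38;2;28;28;28m[48;2;28;28;28m [38;2;28;28;28m[48;2;12;11;11m▌[38;2;12;11;12m[48;2;12;10;11m🬎[38;2;12;11;12m[48;2;12;10;11m🬎[38;2;12;11;12m[48;2;12;10;11m🬎[0m
[38;2;11;8;10m[48;2;10;7;10m🬎[38;2;11;8;10m[48;2;10;7;10m🬎[38;2;11;8;10m[48;2;10;7;10m🬎[38;2;11;8;10m[48;2;10;7;10m🬎[38;2;28;28;28m[48;2;10;7;10m🬬[38;2;28;28;28m[48;2;28;28;28m [38;2;28;28;28m[48;2;28;28;28m [38;2;28;28;28m[48;2;28;28;28m [38;2;28;28;28m[48;2;10;7;10m🬀[38;2;11;8;10m[48;2;10;7;10m🬎[38;2;11;8;10m[48;2;10;7;10m🬎[38;2;11;8;10m[48;2;10;7;10m🬎[0m
[38;2;10;6;9m[48;2;9;4;9m🬂[38;2;10;6;9m[48;2;9;4;9m🬂[38;2;10;6;9m[48;2;9;4;9m🬂[38;2;10;6;9m[48;2;9;4;9m🬂[38;2;10;6;9m[48;2;9;4;9m🬂[38;2;10;6;9m[48;2;9;4;9m🬂[38;2;10;6;9m[48;2;9;4;9m🬂[38;2;10;6;9m[48;2;9;4;9m🬂[38;2;10;6;9m[48;2;9;4;9m🬂[38;2;10;6;9m[48;2;9;4;9m🬂[38;2;10;6;9m[48;2;9;4;9m🬂[38;2;10;6;9m[48;2;9;4;9m🬂[0m
</frame>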